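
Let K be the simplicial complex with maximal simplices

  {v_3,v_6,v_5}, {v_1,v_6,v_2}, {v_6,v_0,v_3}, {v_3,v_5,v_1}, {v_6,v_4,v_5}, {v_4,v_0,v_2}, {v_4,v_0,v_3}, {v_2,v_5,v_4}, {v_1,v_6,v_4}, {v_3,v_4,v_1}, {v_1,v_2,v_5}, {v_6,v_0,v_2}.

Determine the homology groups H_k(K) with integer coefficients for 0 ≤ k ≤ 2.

Fix the vertex order v_0 < v_1 < v_2 < v_3 < v_4 < v_5 < v_6 and write every simplex with vertices in increasing order. Then dim K = 2 and the simplices of K are:

  0-simplices (7): [v_0], [v_1], [v_2], [v_3], [v_4], [v_5], [v_6]
  1-simplices (18): (18 of them)
  2-simplices (12): (12 of them)

giving chain groups C_0 ≅ Z^7, C_1 ≅ Z^18, C_2 ≅ Z^12.

The boundary map ∂_1: C_1 → C_0 maps an edge to its endpoints' difference, ∂[p,q] = q − p. For instance
  ∂[v_2,v_5] = [v_5] − [v_2].
This gives a 7×18 integer matrix of rank 6; reducing to Smith normal form yields diagonal entries (1,1,1,1,1,1).

∂_2: C_2 → C_1 sends each 2-simplex [p,q,r] to [q,r] − [p,r] + [p,q]. For instance
  ∂[v_1,v_4,v_6] = [v_4,v_6] − [v_1,v_6] + [v_1,v_4],
  ∂[v_4,v_5,v_6] = [v_5,v_6] − [v_4,v_6] + [v_4,v_5].
This gives a 18×12 integer matrix of rank 12; reducing to Smith normal form yields diagonal entries (1,1,1,1,1,1,1,1,1,1,1,2).

Computing H_k = (kernel of ∂_k) / (image of ∂_{k+1}):

  H_0: rank C_0 − rank ∂_1 = 7 − 6 = 1, and the invariant factors of ∂_1 are all 1, so H_0 ≅ Z.
  H_1: rank ker ∂_1 − rank ∂_2 = (18 − 6) − 12 = 0, and ∂_2 has invariant factor 2 > 1, so H_1 ≅ Z/2Z.
  H_2: rank ker ∂_2 − rank ∂_3 = (12 − 12) − 0 = 0, and there is no ∂_3, so H_2 ≅ 0.

(K is a triangulation of the real projective plane RP^2.)

H_0 ≅ Z,  H_1 ≅ Z/2Z,  H_2 = 0.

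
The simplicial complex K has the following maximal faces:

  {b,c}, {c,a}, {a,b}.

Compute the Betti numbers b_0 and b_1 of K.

b_0 = 1, b_1 = 1.

We work with the vertex ordering a < b < c. The simplices of K, each written with vertices in increasing order, are:

  0-simplices (3): a, b, c
  1-simplices (3): ab, ac, bc

Hence C_0 ≅ Z^3, C_1 ≅ Z^3.

∂_1: C_1 → C_0 maps an edge to its endpoints' difference, ∂[p,q] = q − p. For instance
  ∂ac = c − a.
As a 3×3 matrix over Z this has rank 2, with invariant factors (1,1).

Reading off H_k = ker ∂_k / im ∂_{k+1}:

  H_0: rank C_0 − rank ∂_1 = 3 − 2 = 1, and the invariant factors of ∂_1 are all 1, so H_0 ≅ Z.
  H_1: rank ker ∂_1 − rank ∂_2 = (3 − 2) − 0 = 1, and there is no ∂_2, so H_1 ≅ Z.

As a check, the Euler characteristic is 3 − 3 = 0, which agrees with 1 − 1 = 0.

Hence the Betti numbers are b_0 = 1, b_1 = 1.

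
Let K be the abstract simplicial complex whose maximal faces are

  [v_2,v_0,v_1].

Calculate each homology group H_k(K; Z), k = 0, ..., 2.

Order the vertices as v_0 < v_1 < v_2. Listing each simplex with vertices in this order, K has dimension 2 with simplices:

  0-simplices (3): [v_0], [v_1], [v_2]
  1-simplices (3): [v_0,v_1], [v_0,v_2], [v_1,v_2]
  2-simplices (1): [v_0,v_1,v_2]

Hence C_0 ≅ Z^3, C_1 ≅ Z^3, C_2 ≅ Z^1.

Boundary ∂_1: C_1 → C_0 maps an edge to its endpoints' difference, ∂[p,q] = q − p. For instance
  ∂[v_0,v_2] = [v_2] − [v_0].
This gives a 3×3 integer matrix of rank 2; reducing to Smith normal form yields diagonal entries (1,1).

The boundary map ∂_2: C_2 → C_1 acts by ∂[p,q,r] = [q,r] − [p,r] + [p,q]. For instance
  ∂[v_0,v_1,v_2] = [v_1,v_2] − [v_0,v_2] + [v_0,v_1].
As a 3×1 matrix over Z this has rank 1, with invariant factors (1).

From H_k ≅ ker(∂_k) / im(∂_{k+1}) we obtain:

  H_0: rank C_0 − rank ∂_1 = 3 − 2 = 1, and the invariant factors of ∂_1 are all 1, so H_0 ≅ Z.
  H_1: rank ker ∂_1 − rank ∂_2 = (3 − 2) − 1 = 0, and the invariant factors of ∂_2 are all 1, so H_1 ≅ 0.
  H_2: rank ker ∂_2 − rank ∂_3 = (1 − 1) − 0 = 0, and there is no ∂_3, so H_2 ≅ 0.

As a check, the Euler characteristic is 3 − 3 + 1 = 1, which agrees with 1 − 0 + 0 = 1.

H_0 = Z,  H_1 = 0,  H_2 = 0.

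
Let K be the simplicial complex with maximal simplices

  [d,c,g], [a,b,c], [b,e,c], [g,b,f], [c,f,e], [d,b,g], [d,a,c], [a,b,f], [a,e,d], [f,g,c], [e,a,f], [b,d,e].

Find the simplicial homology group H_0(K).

H_0 = Z.

Fix the vertex order a < b < c < d < e < f < g and write every simplex with vertices in increasing order. Then dim K = 2 and the simplices of K are:

  0-simplices (7): a, b, c, d, e, f, g
  1-simplices (18): ab, ac, ad, ae, af, bc, bd, be, bf, bg, cd, ce, cf, cg, de, dg, ef, fg
  2-simplices (12): abc, abf, acd, ade, aef, bce, bde, bdg, bfg, cdg, cef, cfg

giving chain groups C_0 ≅ Z^7, C_1 ≅ Z^18, C_2 ≅ Z^12.

Boundary ∂_1: C_1 → C_0 sends each edge [p,q] (with p < q) to q − p.
As a 7×18 matrix over Z this has rank 6, with invariant factors (1,1,1,1,1,1).

The boundary map ∂_2: C_2 → C_1 maps a triangle to the signed sum of its edges. For instance
  ∂cfg = fg − cg + cf,
  ∂bde = de − be + bd.
As a 18×12 matrix over Z this has rank 12, with invariant factors (1,1,1,1,1,1,1,1,1,1,1,2).

Computing H_k = (kernel of ∂_k) / (image of ∂_{k+1}):

  H_0: rank C_0 − rank ∂_1 = 7 − 6 = 1, and the invariant factors of ∂_1 are all 1, so H_0 ≅ Z.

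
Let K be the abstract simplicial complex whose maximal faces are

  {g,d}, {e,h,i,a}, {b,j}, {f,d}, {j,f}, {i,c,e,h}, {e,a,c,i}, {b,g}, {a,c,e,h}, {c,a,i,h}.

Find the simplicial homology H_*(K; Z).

H_0 = Z^2,  H_1 = Z,  H_2 = 0,  H_3 = Z.

Take the total order a < b < c < d < e < f < g < h < i < j on the vertex set. Then K (dimension 3) consists of the simplices:

  0-simplices (10): a, b, c, d, e, f, g, h, i, j
  1-simplices (15): ac, ae, ah, ai, bg, bj, ce, ch, ci, df, dg, eh, ei, fj, hi
  2-simplices (10): ace, ach, aci, aeh, aei, ahi, ceh, cei, chi, ehi
  3-simplices (5): aceh, acei, achi, aehi, cehi

Hence C_0 ≅ Z^10, C_1 ≅ Z^15, C_2 ≅ Z^10, C_3 ≅ Z^5.

Boundary ∂_1: C_1 → C_0 maps an edge to its endpoints' difference, ∂[p,q] = q − p.
The 10×15 boundary matrix has rank 8 and Smith normal form diag(1,1,1,1,1,1,1,1).

The boundary map ∂_2: C_2 → C_1 maps a triangle to the signed sum of its edges. For instance
  ∂cei = ei − ci + ce,
  ∂ach = ch − ah + ac.
As a 15×10 matrix over Z this has rank 6, with invariant factors (1,1,1,1,1,1).

Boundary ∂_3: C_3 → C_2 sends each 3-simplex σ to the alternating sum Σ_i (−1)^i (σ with its i-th vertex removed). For instance
  ∂achi = chi − ahi + aci − ach,
  ∂aehi = ehi − ahi + aei − aeh.
The 10×5 boundary matrix has rank 4 and Smith normal form diag(1,1,1,1).

Reading off H_k = ker ∂_k / im ∂_{k+1}:

  H_0: rank C_0 − rank ∂_1 = 10 − 8 = 2, and the invariant factors of ∂_1 are all 1, so H_0 = Z^2.
  H_1: rank ker ∂_1 − rank ∂_2 = (15 − 8) − 6 = 1, and the invariant factors of ∂_2 are all 1, so H_1 = Z.
  H_2: rank ker ∂_2 − rank ∂_3 = (10 − 6) − 4 = 0, and the invariant factors of ∂_3 are all 1, so H_2 = 0.
  H_3: rank ker ∂_3 − rank ∂_4 = (5 − 4) − 0 = 1, and there is no ∂_4, so H_3 = Z.

As a check, the Euler characteristic is 10 − 15 + 10 − 5 = 0, which agrees with 2 − 1 + 0 − 1 = 0.
(K is a triangulation of the disjoint union of the 3-sphere S^3 and the circle S^1.)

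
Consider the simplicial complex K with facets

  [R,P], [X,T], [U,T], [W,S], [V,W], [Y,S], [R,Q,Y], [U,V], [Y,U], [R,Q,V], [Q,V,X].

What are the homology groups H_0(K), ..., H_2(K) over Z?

We work with the vertex ordering P < Q < R < S < T < U < V < W < X < Y. The simplices of K, each written with vertices in increasing order, are:

  0-simplices (10): P, Q, R, S, T, U, V, W, X, Y
  1-simplices (15): PR, QR, QV, QX, QY, RV, RY, SW, SY, TU, TX, UV, UY, VW, VX
  2-simplices (3): QRV, QRY, QVX

Hence C_0 ≅ Z^10, C_1 ≅ Z^15, C_2 ≅ Z^3.

∂_1: C_1 → C_0 sends each edge [p,q] (with p < q) to q − p. For instance
  ∂TX = X − T.
The 10×15 boundary matrix has rank 9 and Smith normal form diag(1,1,1,1,1,1,1,1,1).

Boundary ∂_2: C_2 → C_1 acts by ∂[p,q,r] = [q,r] − [p,r] + [p,q]. For instance
  ∂QVX = VX − QX + QV,
  ∂QRV = RV − QV + QR.
This gives a 15×3 integer matrix of rank 3; reducing to Smith normal form yields diagonal entries (1,1,1).

From H_k ≅ ker(∂_k) / im(∂_{k+1}) we obtain:

  H_0: rank C_0 − rank ∂_1 = 10 − 9 = 1, and the invariant factors of ∂_1 are all 1, so H_0 = Z.
  H_1: rank ker ∂_1 − rank ∂_2 = (15 − 9) − 3 = 3, and the invariant factors of ∂_2 are all 1, so H_1 = Z^3.
  H_2: rank ker ∂_2 − rank ∂_3 = (3 − 3) − 0 = 0, and there is no ∂_3, so H_2 = 0.

H_0 ≅ Z,  H_1 ≅ Z^3,  H_2 = 0.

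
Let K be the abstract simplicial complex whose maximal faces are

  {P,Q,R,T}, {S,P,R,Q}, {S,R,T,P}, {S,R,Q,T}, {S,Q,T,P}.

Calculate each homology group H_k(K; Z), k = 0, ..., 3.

Fix the vertex order P < Q < R < S < T and write every simplex with vertices in increasing order. Then dim K = 3 and the simplices of K are:

  0-simplices (5): P, Q, R, S, T
  1-simplices (10): PQ, PR, PS, PT, QR, QS, QT, RS, RT, ST
  2-simplices (10): PQR, PQS, PQT, PRS, PRT, PST, QRS, QRT, QST, RST
  3-simplices (5): PQRS, PQRT, PQST, PRST, QRST

giving chain groups C_0 ≅ Z^5, C_1 ≅ Z^10, C_2 ≅ Z^10, C_3 ≅ Z^5.

The boundary map ∂_1: C_1 → C_0 maps an edge to its endpoints' difference, ∂[p,q] = q − p. For instance
  ∂PR = R − P.
As a 5×10 matrix over Z this has rank 4, with invariant factors (1,1,1,1).

The boundary map ∂_2: C_2 → C_1 acts by ∂[p,q,r] = [q,r] − [p,r] + [p,q]. For instance
  ∂PQS = QS − PS + PQ,
  ∂QRS = RS − QS + QR.
This gives a 10×10 integer matrix of rank 6; reducing to Smith normal form yields diagonal entries (1,1,1,1,1,1).

Boundary ∂_3: C_3 → C_2 sends each 3-simplex σ to the alternating sum Σ_i (−1)^i (σ with its i-th vertex removed). For instance
  ∂PQST = QST − PST + PQT − PQS,
  ∂QRST = RST − QST + QRT − QRS.
The 10×5 boundary matrix has rank 4 and Smith normal form diag(1,1,1,1).

Computing H_k = (kernel of ∂_k) / (image of ∂_{k+1}):

  H_0: rank C_0 − rank ∂_1 = 5 − 4 = 1, and the invariant factors of ∂_1 are all 1, so H_0 = Z.
  H_1: rank ker ∂_1 − rank ∂_2 = (10 − 4) − 6 = 0, and the invariant factors of ∂_2 are all 1, so H_1 = 0.
  H_2: rank ker ∂_2 − rank ∂_3 = (10 − 6) − 4 = 0, and the invariant factors of ∂_3 are all 1, so H_2 = 0.
  H_3: rank ker ∂_3 − rank ∂_4 = (5 − 4) − 0 = 1, and there is no ∂_4, so H_3 = Z.

H_0 = Z,  H_1 = 0,  H_2 = 0,  H_3 = Z.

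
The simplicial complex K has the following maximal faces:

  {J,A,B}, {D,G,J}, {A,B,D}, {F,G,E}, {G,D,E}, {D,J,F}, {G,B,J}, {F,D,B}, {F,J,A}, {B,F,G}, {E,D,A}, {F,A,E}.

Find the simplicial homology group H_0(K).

H_0 = Z.

K has 7 vertices, 18 edges, 12 triangles.
rank ∂_0 = 0, rank ∂_1 = 6 ⇒ b_0 = 7 − 0 − 6 = 1; all invariant factors of ∂_1 are 1 so no torsion. So H_0 = Z.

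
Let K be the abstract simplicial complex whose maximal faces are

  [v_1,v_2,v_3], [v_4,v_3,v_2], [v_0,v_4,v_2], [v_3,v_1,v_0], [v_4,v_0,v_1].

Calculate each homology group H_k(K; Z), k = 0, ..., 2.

Take the total order v_0 < v_1 < v_2 < v_3 < v_4 on the vertex set. Then K (dimension 2) consists of the simplices:

  0-simplices (5): [v_0], [v_1], [v_2], [v_3], [v_4]
  1-simplices (10): [v_0,v_1], [v_0,v_2], [v_0,v_3], [v_0,v_4], [v_1,v_2], [v_1,v_3], [v_1,v_4], [v_2,v_3], [v_2,v_4], [v_3,v_4]
  2-simplices (5): [v_0,v_1,v_3], [v_0,v_1,v_4], [v_0,v_2,v_4], [v_1,v_2,v_3], [v_2,v_3,v_4]

so the chain groups are C_0 ≅ Z^5, C_1 ≅ Z^10, C_2 ≅ Z^5.

The boundary map ∂_1: C_1 → C_0 sends each edge [p,q] (with p < q) to q − p. For instance
  ∂[v_1,v_4] = [v_4] − [v_1].
This gives a 5×10 integer matrix of rank 4; reducing to Smith normal form yields diagonal entries (1,1,1,1).

Boundary ∂_2: C_2 → C_1 acts by ∂[p,q,r] = [q,r] − [p,r] + [p,q]. For instance
  ∂[v_1,v_2,v_3] = [v_2,v_3] − [v_1,v_3] + [v_1,v_2],
  ∂[v_0,v_1,v_3] = [v_1,v_3] − [v_0,v_3] + [v_0,v_1].
The 10×5 boundary matrix has rank 5 and Smith normal form diag(1,1,1,1,1).

Now H_k = ker ∂_k / im ∂_{k+1}, so:

  H_0: rank C_0 − rank ∂_1 = 5 − 4 = 1, and the invariant factors of ∂_1 are all 1, so H_0 = Z.
  H_1: rank ker ∂_1 − rank ∂_2 = (10 − 4) − 5 = 1, and the invariant factors of ∂_2 are all 1, so H_1 = Z.
  H_2: rank ker ∂_2 − rank ∂_3 = (5 − 5) − 0 = 0, and there is no ∂_3, so H_2 = 0.

H_0 = Z,  H_1 = Z,  H_2 = 0.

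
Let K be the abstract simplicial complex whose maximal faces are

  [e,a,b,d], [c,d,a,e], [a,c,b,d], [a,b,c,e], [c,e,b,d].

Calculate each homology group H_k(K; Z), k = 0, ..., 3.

K has 5 vertices, 10 edges, 10 triangles, 5 3-simplices.
rank ∂_0 = 0, rank ∂_1 = 4 ⇒ b_0 = 5 − 0 − 4 = 1; all invariant factors of ∂_1 are 1 so no torsion. So H_0 ≅ Z.
rank ∂_1 = 4, rank ∂_2 = 6 ⇒ b_1 = 10 − 4 − 6 = 0; all invariant factors of ∂_2 are 1 so no torsion. So H_1 ≅ 0.
rank ∂_2 = 6, rank ∂_3 = 4 ⇒ b_2 = 10 − 6 − 4 = 0; all invariant factors of ∂_3 are 1 so no torsion. So H_2 ≅ 0.
rank ∂_3 = 4, rank ∂_4 = 0 ⇒ b_3 = 5 − 4 − 0 = 1. So H_3 ≅ Z.

H_0 ≅ Z,  H_1 = 0,  H_2 = 0,  H_3 ≅ Z.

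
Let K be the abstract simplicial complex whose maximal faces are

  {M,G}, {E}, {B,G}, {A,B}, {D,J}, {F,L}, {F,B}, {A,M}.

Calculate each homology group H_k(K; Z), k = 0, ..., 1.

Order the vertices as A < B < D < E < F < G < J < L < M. Listing each simplex with vertices in this order, K has dimension 1 with simplices:

  0-simplices (9): A, B, D, E, F, G, J, L, M
  1-simplices (7): AB, AM, BF, BG, DJ, FL, GM

Hence C_0 ≅ Z^9, C_1 ≅ Z^7.

Boundary ∂_1: C_1 → C_0 is given by ∂[p,q] = [q] − [p].
As a 9×7 matrix over Z this has rank 6, with invariant factors (1,1,1,1,1,1).

Reading off H_k = ker ∂_k / im ∂_{k+1}:

  H_0: rank C_0 − rank ∂_1 = 9 − 6 = 3, and the invariant factors of ∂_1 are all 1, so H_0 = Z^3.
  H_1: rank ker ∂_1 − rank ∂_2 = (7 − 6) − 0 = 1, and there is no ∂_2, so H_1 = Z.

H_0 = Z^3,  H_1 = Z.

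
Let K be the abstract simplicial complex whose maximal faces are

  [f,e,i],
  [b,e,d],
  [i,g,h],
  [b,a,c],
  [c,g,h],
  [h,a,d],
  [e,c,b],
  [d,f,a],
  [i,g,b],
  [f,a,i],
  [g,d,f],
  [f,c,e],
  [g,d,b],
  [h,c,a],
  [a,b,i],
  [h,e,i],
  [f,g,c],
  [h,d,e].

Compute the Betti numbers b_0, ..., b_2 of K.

Order the vertices as a < b < c < d < e < f < g < h < i. Listing each simplex with vertices in this order, K has dimension 2 with simplices:

  0-simplices (9): a, b, c, d, e, f, g, h, i
  1-simplices (27): ab, ac, ad, af, ah, ai, bc, bd, be, bg, bi, ce, cf, cg, ch, de, df, dg, dh, ef, eh, ei, fg, fi, gh, gi, hi
  2-simplices (18): abc, abi, ach, adf, adh, afi, bce, bde, bdg, bgi, cef, cfg, cgh, deh, dfg, efi, ehi, ghi

so the chain groups are C_0 ≅ Z^9, C_1 ≅ Z^27, C_2 ≅ Z^18.

Boundary ∂_1: C_1 → C_0 sends each edge [p,q] (with p < q) to q − p. For instance
  ∂bi = i − b.
This gives a 9×27 integer matrix of rank 8; reducing to Smith normal form yields diagonal entries (1,1,1,1,1,1,1,1).

The boundary map ∂_2: C_2 → C_1 sends each 2-simplex [p,q,r] to [q,r] − [p,r] + [p,q]. For instance
  ∂dfg = fg − dg + df,
  ∂abc = bc − ac + ab.
The resulting 27×18 matrix has rank 17, and its Smith normal form has invariant factors (1,1,1,1,1,1,1,1,1,1,1,1,1,1,1,1,1).

From H_k ≅ ker(∂_k) / im(∂_{k+1}) we obtain:

  H_0: rank C_0 − rank ∂_1 = 9 − 8 = 1, and the invariant factors of ∂_1 are all 1, so H_0 ≅ Z.
  H_1: rank ker ∂_1 − rank ∂_2 = (27 − 8) − 17 = 2, and the invariant factors of ∂_2 are all 1, so H_1 ≅ Z^2.
  H_2: rank ker ∂_2 − rank ∂_3 = (18 − 17) − 0 = 1, and there is no ∂_3, so H_2 ≅ Z.

(K is a triangulation of the torus T^2.)

Hence the Betti numbers are b_0 = 1, b_1 = 2, b_2 = 1.

b_0 = 1, b_1 = 2, b_2 = 1.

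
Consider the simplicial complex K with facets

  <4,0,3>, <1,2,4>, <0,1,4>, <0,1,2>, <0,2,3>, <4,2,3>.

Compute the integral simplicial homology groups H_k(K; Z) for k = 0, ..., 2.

H_0 ≅ Z,  H_1 = 0,  H_2 ≅ Z.

We work with the vertex ordering 0 < 1 < 2 < 3 < 4. The simplices of K, each written with vertices in increasing order, are:

  0-simplices (5): [0], [1], [2], [3], [4]
  1-simplices (9): [0,1], [0,2], [0,3], [0,4], [1,2], [1,4], [2,3], [2,4], [3,4]
  2-simplices (6): [0,1,2], [0,1,4], [0,2,3], [0,3,4], [1,2,4], [2,3,4]

giving chain groups C_0 ≅ Z^5, C_1 ≅ Z^9, C_2 ≅ Z^6.

Boundary ∂_1: C_1 → C_0 is given by ∂[p,q] = [q] − [p].
This gives a 5×9 integer matrix of rank 4; reducing to Smith normal form yields diagonal entries (1,1,1,1).

The boundary map ∂_2: C_2 → C_1 maps a triangle to the signed sum of its edges. For instance
  ∂[0,3,4] = [3,4] − [0,4] + [0,3],
  ∂[0,2,3] = [2,3] − [0,3] + [0,2].
The resulting 9×6 matrix has rank 5, and its Smith normal form has invariant factors (1,1,1,1,1).

Now H_k = ker ∂_k / im ∂_{k+1}, so:

  H_0: rank C_0 − rank ∂_1 = 5 − 4 = 1, and the invariant factors of ∂_1 are all 1, so H_0 ≅ Z.
  H_1: rank ker ∂_1 − rank ∂_2 = (9 − 4) − 5 = 0, and the invariant factors of ∂_2 are all 1, so H_1 ≅ 0.
  H_2: rank ker ∂_2 − rank ∂_3 = (6 − 5) − 0 = 1, and there is no ∂_3, so H_2 ≅ Z.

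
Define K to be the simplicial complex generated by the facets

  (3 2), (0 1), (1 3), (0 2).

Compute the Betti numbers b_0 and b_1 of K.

b_0 = 1, b_1 = 1.

Fix the vertex order 0 < 1 < 2 < 3 and write every simplex with vertices in increasing order. Then dim K = 1 and the simplices of K are:

  0-simplices (4): [0], [1], [2], [3]
  1-simplices (4): [0,1], [0,2], [1,3], [2,3]

so the chain groups are C_0 ≅ Z^4, C_1 ≅ Z^4.

The boundary map ∂_1: C_1 → C_0 maps an edge to its endpoints' difference, ∂[p,q] = q − p.
As a 4×4 matrix over Z this has rank 3, with invariant factors (1,1,1).

Computing H_k = (kernel of ∂_k) / (image of ∂_{k+1}):

  H_0: rank C_0 − rank ∂_1 = 4 − 3 = 1, and the invariant factors of ∂_1 are all 1, so H_0 ≅ Z.
  H_1: rank ker ∂_1 − rank ∂_2 = (4 − 3) − 0 = 1, and there is no ∂_2, so H_1 ≅ Z.

As a check, the Euler characteristic is 4 − 4 = 0, which agrees with 1 − 1 = 0.

Hence the Betti numbers are b_0 = 1, b_1 = 1.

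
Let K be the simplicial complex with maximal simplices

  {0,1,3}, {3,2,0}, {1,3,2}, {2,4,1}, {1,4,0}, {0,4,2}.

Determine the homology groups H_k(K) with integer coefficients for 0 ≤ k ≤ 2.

H_0 = Z,  H_1 = 0,  H_2 = Z.

Order the vertices as 0 < 1 < 2 < 3 < 4. Listing each simplex with vertices in this order, K has dimension 2 with simplices:

  0-simplices (5): [0], [1], [2], [3], [4]
  1-simplices (9): [0,1], [0,2], [0,3], [0,4], [1,2], [1,3], [1,4], [2,3], [2,4]
  2-simplices (6): [0,1,3], [0,1,4], [0,2,3], [0,2,4], [1,2,3], [1,2,4]

giving chain groups C_0 ≅ Z^5, C_1 ≅ Z^9, C_2 ≅ Z^6.

Boundary ∂_1: C_1 → C_0 sends each edge [p,q] (with p < q) to q − p.
The resulting 5×9 matrix has rank 4, and its Smith normal form has invariant factors (1,1,1,1).

The boundary map ∂_2: C_2 → C_1 sends each 2-simplex [p,q,r] to [q,r] − [p,r] + [p,q]. For instance
  ∂[0,2,3] = [2,3] − [0,3] + [0,2],
  ∂[1,2,4] = [2,4] − [1,4] + [1,2].
As a 9×6 matrix over Z this has rank 5, with invariant factors (1,1,1,1,1).

From H_k ≅ ker(∂_k) / im(∂_{k+1}) we obtain:

  H_0: rank C_0 − rank ∂_1 = 5 − 4 = 1, and the invariant factors of ∂_1 are all 1, so H_0 ≅ Z.
  H_1: rank ker ∂_1 − rank ∂_2 = (9 − 4) − 5 = 0, and the invariant factors of ∂_2 are all 1, so H_1 ≅ 0.
  H_2: rank ker ∂_2 − rank ∂_3 = (6 − 5) − 0 = 1, and there is no ∂_3, so H_2 ≅ Z.

(K is a triangulation of the 2-sphere S^2.)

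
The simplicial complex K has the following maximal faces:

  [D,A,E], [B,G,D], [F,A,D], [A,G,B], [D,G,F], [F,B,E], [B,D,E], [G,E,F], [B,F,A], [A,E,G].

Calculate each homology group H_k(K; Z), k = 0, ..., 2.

H_0 = Z,  H_1 = Z_2,  H_2 = 0.

K has 6 vertices, 15 edges, 10 triangles.
rank ∂_0 = 0, rank ∂_1 = 5 ⇒ b_0 = 6 − 0 − 5 = 1; all invariant factors of ∂_1 are 1 so no torsion. So H_0 ≅ Z.
rank ∂_1 = 5, rank ∂_2 = 10 ⇒ b_1 = 15 − 5 − 10 = 0; ∂_2 has invariant factor(s) [2] giving torsion. So H_1 ≅ Z_2.
rank ∂_2 = 10, rank ∂_3 = 0 ⇒ b_2 = 10 − 10 − 0 = 0. So H_2 ≅ 0.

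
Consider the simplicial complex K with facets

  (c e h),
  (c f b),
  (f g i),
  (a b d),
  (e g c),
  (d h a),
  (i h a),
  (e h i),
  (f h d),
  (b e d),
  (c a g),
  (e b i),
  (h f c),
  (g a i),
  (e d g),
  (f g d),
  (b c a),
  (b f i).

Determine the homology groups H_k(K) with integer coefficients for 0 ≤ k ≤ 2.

We work with the vertex ordering a < b < c < d < e < f < g < h < i. The simplices of K, each written with vertices in increasing order, are:

  0-simplices (9): a, b, c, d, e, f, g, h, i
  1-simplices (27): ab, ac, ad, ag, ah, ai, bc, bd, be, bf, bi, ce, cf, cg, ch, de, df, dg, dh, eg, eh, ei, fg, fh, fi, gi, hi
  2-simplices (18): abc, abd, acg, adh, agi, ahi, bcf, bde, bei, bfi, ceg, ceh, cfh, deg, dfg, dfh, ehi, fgi

giving chain groups C_0 ≅ Z^9, C_1 ≅ Z^27, C_2 ≅ Z^18.

∂_1: C_1 → C_0 sends each edge [p,q] (with p < q) to q − p. For instance
  ∂eh = h − e.
The 9×27 boundary matrix has rank 8 and Smith normal form diag(1,1,1,1,1,1,1,1).

∂_2: C_2 → C_1 sends each 2-simplex [p,q,r] to [q,r] − [p,r] + [p,q]. For instance
  ∂bcf = cf − bf + bc,
  ∂fgi = gi − fi + fg.
As a 27×18 matrix over Z this has rank 17, with invariant factors (1,1,1,1,1,1,1,1,1,1,1,1,1,1,1,1,1).

Now H_k = ker ∂_k / im ∂_{k+1}, so:

  H_0: rank C_0 − rank ∂_1 = 9 − 8 = 1, and the invariant factors of ∂_1 are all 1, so H_0 = Z.
  H_1: rank ker ∂_1 − rank ∂_2 = (27 − 8) − 17 = 2, and the invariant factors of ∂_2 are all 1, so H_1 = Z^2.
  H_2: rank ker ∂_2 − rank ∂_3 = (18 − 17) − 0 = 1, and there is no ∂_3, so H_2 = Z.

(K is a triangulation of the torus T^2.)

H_0 = Z,  H_1 = Z^2,  H_2 = Z.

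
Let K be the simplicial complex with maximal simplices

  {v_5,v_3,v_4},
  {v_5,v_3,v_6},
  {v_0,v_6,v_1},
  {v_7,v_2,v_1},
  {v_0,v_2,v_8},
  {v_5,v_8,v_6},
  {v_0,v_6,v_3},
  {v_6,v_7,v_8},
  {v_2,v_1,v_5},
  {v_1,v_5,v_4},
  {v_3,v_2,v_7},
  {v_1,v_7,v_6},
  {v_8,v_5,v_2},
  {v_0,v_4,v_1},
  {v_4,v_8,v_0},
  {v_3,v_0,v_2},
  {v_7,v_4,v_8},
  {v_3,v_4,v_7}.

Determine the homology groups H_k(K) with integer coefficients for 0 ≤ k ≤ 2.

We work with the vertex ordering v_0 < v_1 < v_2 < v_3 < v_4 < v_5 < v_6 < v_7 < v_8. The simplices of K, each written with vertices in increasing order, are:

  0-simplices (9): [v_0], [v_1], [v_2], [v_3], [v_4], [v_5], [v_6], [v_7], [v_8]
  1-simplices (27): (27 of them)
  2-simplices (18): (18 of them)

so the chain groups are C_0 ≅ Z^9, C_1 ≅ Z^27, C_2 ≅ Z^18.

∂_1: C_1 → C_0 maps an edge to its endpoints' difference, ∂[p,q] = q − p.
As a 9×27 matrix over Z this has rank 8, with invariant factors (1,1,1,1,1,1,1,1).

Boundary ∂_2: C_2 → C_1 sends each 2-simplex [p,q,r] to [q,r] − [p,r] + [p,q]. For instance
  ∂[v_0,v_4,v_8] = [v_4,v_8] − [v_0,v_8] + [v_0,v_4],
  ∂[v_2,v_5,v_8] = [v_5,v_8] − [v_2,v_8] + [v_2,v_5].
This gives a 27×18 integer matrix of rank 17; reducing to Smith normal form yields diagonal entries (1,1,1,1,1,1,1,1,1,1,1,1,1,1,1,1,1).

Reading off H_k = ker ∂_k / im ∂_{k+1}:

  H_0: rank C_0 − rank ∂_1 = 9 − 8 = 1, and the invariant factors of ∂_1 are all 1, so H_0 = Z.
  H_1: rank ker ∂_1 − rank ∂_2 = (27 − 8) − 17 = 2, and the invariant factors of ∂_2 are all 1, so H_1 = Z^2.
  H_2: rank ker ∂_2 − rank ∂_3 = (18 − 17) − 0 = 1, and there is no ∂_3, so H_2 = Z.

H_0 = Z,  H_1 = Z^2,  H_2 = Z.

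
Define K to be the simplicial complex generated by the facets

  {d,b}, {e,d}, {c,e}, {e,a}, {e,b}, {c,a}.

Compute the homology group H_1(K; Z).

We work with the vertex ordering a < b < c < d < e. The simplices of K, each written with vertices in increasing order, are:

  0-simplices (5): a, b, c, d, e
  1-simplices (6): ac, ae, bd, be, ce, de

giving chain groups C_0 ≅ Z^5, C_1 ≅ Z^6.

∂_1: C_1 → C_0 is given by ∂[p,q] = [q] − [p]. For instance
  ∂ac = c − a.
As a 5×6 matrix over Z this has rank 4, with invariant factors (1,1,1,1).

Computing H_k = (kernel of ∂_k) / (image of ∂_{k+1}):

  H_1: rank ker ∂_1 − rank ∂_2 = (6 − 4) − 0 = 2, and there is no ∂_2, so H_1 = Z^2.

(K is a triangulation of a wedge of 2 circles.)

H_1 = Z^2.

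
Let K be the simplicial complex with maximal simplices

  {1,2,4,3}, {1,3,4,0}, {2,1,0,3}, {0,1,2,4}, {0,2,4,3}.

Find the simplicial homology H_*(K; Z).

K has 5 vertices, 10 edges, 10 triangles, 5 3-simplices.
rank ∂_0 = 0, rank ∂_1 = 4 ⇒ b_0 = 5 − 0 − 4 = 1; all invariant factors of ∂_1 are 1 so no torsion. So H_0 = Z.
rank ∂_1 = 4, rank ∂_2 = 6 ⇒ b_1 = 10 − 4 − 6 = 0; all invariant factors of ∂_2 are 1 so no torsion. So H_1 = 0.
rank ∂_2 = 6, rank ∂_3 = 4 ⇒ b_2 = 10 − 6 − 4 = 0; all invariant factors of ∂_3 are 1 so no torsion. So H_2 = 0.
rank ∂_3 = 4, rank ∂_4 = 0 ⇒ b_3 = 5 − 4 − 0 = 1. So H_3 = Z.

H_0 ≅ Z,  H_1 = 0,  H_2 = 0,  H_3 ≅ Z.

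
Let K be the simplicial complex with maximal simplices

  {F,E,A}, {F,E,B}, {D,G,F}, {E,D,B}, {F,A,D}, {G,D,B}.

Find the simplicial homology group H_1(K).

H_1 ≅ Z.

We work with the vertex ordering A < B < D < E < F < G. The simplices of K, each written with vertices in increasing order, are:

  0-simplices (6): A, B, D, E, F, G
  1-simplices (12): AD, AE, AF, BD, BE, BF, BG, DE, DF, DG, EF, FG
  2-simplices (6): ADF, AEF, BDE, BDG, BEF, DFG

so the chain groups are C_0 ≅ Z^6, C_1 ≅ Z^12, C_2 ≅ Z^6.

The boundary map ∂_1: C_1 → C_0 sends each edge [p,q] (with p < q) to q − p. For instance
  ∂AE = E − A.
As a 6×12 matrix over Z this has rank 5, with invariant factors (1,1,1,1,1).

The boundary map ∂_2: C_2 → C_1 sends each 2-simplex [p,q,r] to [q,r] − [p,r] + [p,q]. For instance
  ∂BDG = DG − BG + BD,
  ∂AEF = EF − AF + AE.
This gives a 12×6 integer matrix of rank 6; reducing to Smith normal form yields diagonal entries (1,1,1,1,1,1).

From H_k ≅ ker(∂_k) / im(∂_{k+1}) we obtain:

  H_1: rank ker ∂_1 − rank ∂_2 = (12 − 5) − 6 = 1, and the invariant factors of ∂_2 are all 1, so H_1 = Z.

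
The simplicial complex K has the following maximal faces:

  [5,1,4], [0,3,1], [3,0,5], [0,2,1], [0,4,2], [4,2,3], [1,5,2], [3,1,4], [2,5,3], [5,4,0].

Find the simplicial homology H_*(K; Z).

K has 6 vertices, 15 edges, 10 triangles.
rank ∂_0 = 0, rank ∂_1 = 5 ⇒ b_0 = 6 − 0 − 5 = 1; all invariant factors of ∂_1 are 1 so no torsion. So H_0 = Z.
rank ∂_1 = 5, rank ∂_2 = 10 ⇒ b_1 = 15 − 5 − 10 = 0; ∂_2 has invariant factor(s) [2] giving torsion. So H_1 = Z/2Z.
rank ∂_2 = 10, rank ∂_3 = 0 ⇒ b_2 = 10 − 10 − 0 = 0. So H_2 = 0.

H_0 = Z,  H_1 = Z/2Z,  H_2 = 0.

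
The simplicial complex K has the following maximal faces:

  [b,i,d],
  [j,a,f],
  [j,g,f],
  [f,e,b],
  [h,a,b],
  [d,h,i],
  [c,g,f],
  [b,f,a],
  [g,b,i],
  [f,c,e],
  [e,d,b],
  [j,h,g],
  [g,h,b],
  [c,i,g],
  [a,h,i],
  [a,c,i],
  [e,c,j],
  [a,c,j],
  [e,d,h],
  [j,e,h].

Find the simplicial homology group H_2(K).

K has 10 vertices, 30 edges, 20 triangles.
rank ∂_2 = 20, rank ∂_3 = 0 ⇒ b_2 = 20 − 20 − 0 = 0. So H_2 = 0.

H_2 = 0.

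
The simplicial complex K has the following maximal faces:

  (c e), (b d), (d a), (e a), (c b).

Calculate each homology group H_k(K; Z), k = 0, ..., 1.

Take the total order a < b < c < d < e on the vertex set. Then K (dimension 1) consists of the simplices:

  0-simplices (5): a, b, c, d, e
  1-simplices (5): ad, ae, bc, bd, ce

Hence C_0 ≅ Z^5, C_1 ≅ Z^5.

∂_1: C_1 → C_0 sends each edge [p,q] (with p < q) to q − p.
This gives a 5×5 integer matrix of rank 4; reducing to Smith normal form yields diagonal entries (1,1,1,1).

Computing H_k = (kernel of ∂_k) / (image of ∂_{k+1}):

  H_0: rank C_0 − rank ∂_1 = 5 − 4 = 1, and the invariant factors of ∂_1 are all 1, so H_0 ≅ Z.
  H_1: rank ker ∂_1 − rank ∂_2 = (5 − 4) − 0 = 1, and there is no ∂_2, so H_1 ≅ Z.

H_0 = Z,  H_1 = Z.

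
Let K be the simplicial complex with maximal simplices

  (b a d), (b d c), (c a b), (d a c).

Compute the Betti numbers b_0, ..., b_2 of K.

b_0 = 1, b_1 = 0, b_2 = 1.

Order the vertices as a < b < c < d. Listing each simplex with vertices in this order, K has dimension 2 with simplices:

  0-simplices (4): a, b, c, d
  1-simplices (6): ab, ac, ad, bc, bd, cd
  2-simplices (4): abc, abd, acd, bcd

giving chain groups C_0 ≅ Z^4, C_1 ≅ Z^6, C_2 ≅ Z^4.

Boundary ∂_1: C_1 → C_0 sends each edge [p,q] (with p < q) to q − p. For instance
  ∂ad = d − a.
The resulting 4×6 matrix has rank 3, and its Smith normal form has invariant factors (1,1,1).

The boundary map ∂_2: C_2 → C_1 acts by ∂[p,q,r] = [q,r] − [p,r] + [p,q]. For instance
  ∂acd = cd − ad + ac,
  ∂bcd = cd − bd + bc.
As a 6×4 matrix over Z this has rank 3, with invariant factors (1,1,1).

Computing H_k = (kernel of ∂_k) / (image of ∂_{k+1}):

  H_0: rank C_0 − rank ∂_1 = 4 − 3 = 1, and the invariant factors of ∂_1 are all 1, so H_0 = Z.
  H_1: rank ker ∂_1 − rank ∂_2 = (6 − 3) − 3 = 0, and the invariant factors of ∂_2 are all 1, so H_1 = 0.
  H_2: rank ker ∂_2 − rank ∂_3 = (4 − 3) − 0 = 1, and there is no ∂_3, so H_2 = Z.

As a check, the Euler characteristic is 4 − 6 + 4 = 2, which agrees with 1 − 0 + 1 = 2.
(K is a triangulation of the 2-sphere S^2.)

Hence the Betti numbers are b_0 = 1, b_1 = 0, b_2 = 1.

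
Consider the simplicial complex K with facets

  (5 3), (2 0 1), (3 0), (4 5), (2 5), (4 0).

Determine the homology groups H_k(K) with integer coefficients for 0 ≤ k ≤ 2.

Take the total order 0 < 1 < 2 < 3 < 4 < 5 on the vertex set. Then K (dimension 2) consists of the simplices:

  0-simplices (6): [0], [1], [2], [3], [4], [5]
  1-simplices (8): [0,1], [0,2], [0,3], [0,4], [1,2], [2,5], [3,5], [4,5]
  2-simplices (1): [0,1,2]

giving chain groups C_0 ≅ Z^6, C_1 ≅ Z^8, C_2 ≅ Z^1.

The boundary map ∂_1: C_1 → C_0 is given by ∂[p,q] = [q] − [p].
The 6×8 boundary matrix has rank 5 and Smith normal form diag(1,1,1,1,1).

The boundary map ∂_2: C_2 → C_1 sends each 2-simplex [p,q,r] to [q,r] − [p,r] + [p,q]. For instance
  ∂[0,1,2] = [1,2] − [0,2] + [0,1].
The resulting 8×1 matrix has rank 1, and its Smith normal form has invariant factors (1).

Computing H_k = (kernel of ∂_k) / (image of ∂_{k+1}):

  H_0: rank C_0 − rank ∂_1 = 6 − 5 = 1, and the invariant factors of ∂_1 are all 1, so H_0 ≅ Z.
  H_1: rank ker ∂_1 − rank ∂_2 = (8 − 5) − 1 = 2, and the invariant factors of ∂_2 are all 1, so H_1 ≅ Z^2.
  H_2: rank ker ∂_2 − rank ∂_3 = (1 − 1) − 0 = 0, and there is no ∂_3, so H_2 ≅ 0.

H_0 = Z,  H_1 = Z^2,  H_2 = 0.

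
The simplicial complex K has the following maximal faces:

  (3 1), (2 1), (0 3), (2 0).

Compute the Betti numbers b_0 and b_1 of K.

b_0 = 1, b_1 = 1.

K has 4 vertices, 4 edges.
rank ∂_0 = 0, rank ∂_1 = 3 ⇒ b_0 = 4 − 0 − 3 = 1; all invariant factors of ∂_1 are 1 so no torsion. So H_0 = Z.
rank ∂_1 = 3, rank ∂_2 = 0 ⇒ b_1 = 4 − 3 − 0 = 1. So H_1 = Z.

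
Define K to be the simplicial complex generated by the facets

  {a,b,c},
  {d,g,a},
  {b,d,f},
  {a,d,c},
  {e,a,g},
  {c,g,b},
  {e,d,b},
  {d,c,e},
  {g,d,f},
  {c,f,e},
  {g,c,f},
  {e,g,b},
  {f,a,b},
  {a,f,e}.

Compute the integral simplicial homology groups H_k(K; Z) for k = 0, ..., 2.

H_0 ≅ Z,  H_1 ≅ Z^2,  H_2 ≅ Z.

Fix the vertex order a < b < c < d < e < f < g and write every simplex with vertices in increasing order. Then dim K = 2 and the simplices of K are:

  0-simplices (7): a, b, c, d, e, f, g
  1-simplices (21): ab, ac, ad, ae, af, ag, bc, bd, be, bf, bg, cd, ce, cf, cg, de, df, dg, ef, eg, fg
  2-simplices (14): abc, abf, acd, adg, aef, aeg, bcg, bde, bdf, beg, cde, cef, cfg, dfg

giving chain groups C_0 ≅ Z^7, C_1 ≅ Z^21, C_2 ≅ Z^14.

The boundary map ∂_1: C_1 → C_0 maps an edge to its endpoints' difference, ∂[p,q] = q − p.
As a 7×21 matrix over Z this has rank 6, with invariant factors (1,1,1,1,1,1).

The boundary map ∂_2: C_2 → C_1 acts by ∂[p,q,r] = [q,r] − [p,r] + [p,q]. For instance
  ∂bcg = cg − bg + bc,
  ∂aef = ef − af + ae.
This gives a 21×14 integer matrix of rank 13; reducing to Smith normal form yields diagonal entries (1,1,1,1,1,1,1,1,1,1,1,1,1).

Reading off H_k = ker ∂_k / im ∂_{k+1}:

  H_0: rank C_0 − rank ∂_1 = 7 − 6 = 1, and the invariant factors of ∂_1 are all 1, so H_0 ≅ Z.
  H_1: rank ker ∂_1 − rank ∂_2 = (21 − 6) − 13 = 2, and the invariant factors of ∂_2 are all 1, so H_1 ≅ Z^2.
  H_2: rank ker ∂_2 − rank ∂_3 = (14 − 13) − 0 = 1, and there is no ∂_3, so H_2 ≅ Z.

As a check, the Euler characteristic is 7 − 21 + 14 = 0, which agrees with 1 − 2 + 1 = 0.
(K is a triangulation of the torus T^2.)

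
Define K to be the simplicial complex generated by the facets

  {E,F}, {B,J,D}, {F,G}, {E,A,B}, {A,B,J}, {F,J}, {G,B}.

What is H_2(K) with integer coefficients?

K has 7 vertices, 11 edges, 3 triangles.
rank ∂_2 = 3, rank ∂_3 = 0 ⇒ b_2 = 3 − 3 − 0 = 0. So H_2 ≅ 0.

H_2 = 0.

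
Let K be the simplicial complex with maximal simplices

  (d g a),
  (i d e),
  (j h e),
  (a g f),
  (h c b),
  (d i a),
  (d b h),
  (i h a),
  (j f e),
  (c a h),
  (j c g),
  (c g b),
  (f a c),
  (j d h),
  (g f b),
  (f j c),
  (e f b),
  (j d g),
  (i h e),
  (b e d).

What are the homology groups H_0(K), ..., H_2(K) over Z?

Fix the vertex order a < b < c < d < e < f < g < h < i < j and write every simplex with vertices in increasing order. Then dim K = 2 and the simplices of K are:

  0-simplices (10): a, b, c, d, e, f, g, h, i, j
  1-simplices (30): ac, ad, af, ag, ah, ai, bc, bd, be, bf, bg, bh, cf, cg, ch, cj, de, dg, dh, di, dj, ef, eh, ei, ej, fg, fj, gj, hi, hj
  2-simplices (20): acf, ach, adg, adi, afg, ahi, bcg, bch, bde, bdh, bef, bfg, cfj, cgj, dei, dgj, dhj, efj, ehi, ehj

so the chain groups are C_0 ≅ Z^10, C_1 ≅ Z^30, C_2 ≅ Z^20.

The boundary map ∂_1: C_1 → C_0 maps an edge to its endpoints' difference, ∂[p,q] = q − p.
The resulting 10×30 matrix has rank 9, and its Smith normal form has invariant factors (1,1,1,1,1,1,1,1,1).

∂_2: C_2 → C_1 sends each 2-simplex [p,q,r] to [q,r] − [p,r] + [p,q]. For instance
  ∂ehj = hj − ej + eh,
  ∂ahi = hi − ai + ah.
This gives a 30×20 integer matrix of rank 20; reducing to Smith normal form yields diagonal entries (1,1,1,1,1,1,1,1,1,1,1,1,1,1,1,1,1,1,1,2).

Computing H_k = (kernel of ∂_k) / (image of ∂_{k+1}):

  H_0: rank C_0 − rank ∂_1 = 10 − 9 = 1, and the invariant factors of ∂_1 are all 1, so H_0 ≅ Z.
  H_1: rank ker ∂_1 − rank ∂_2 = (30 − 9) − 20 = 1, and ∂_2 has invariant factor 2 > 1, so H_1 ≅ Z ⊕ Z/2Z.
  H_2: rank ker ∂_2 − rank ∂_3 = (20 − 20) − 0 = 0, and there is no ∂_3, so H_2 ≅ 0.

H_0 = Z,  H_1 = Z ⊕ Z/2Z,  H_2 = 0.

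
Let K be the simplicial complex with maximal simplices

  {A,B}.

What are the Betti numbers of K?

Take the total order A < B on the vertex set. Then K (dimension 1) consists of the simplices:

  0-simplices (2): A, B
  1-simplices (1): AB

giving chain groups C_0 ≅ Z^2, C_1 ≅ Z^1.

∂_1: C_1 → C_0 sends each edge [p,q] (with p < q) to q − p.
The resulting 2×1 matrix has rank 1, and its Smith normal form has invariant factors (1).

Reading off H_k = ker ∂_k / im ∂_{k+1}:

  H_0: rank C_0 − rank ∂_1 = 2 − 1 = 1, and the invariant factors of ∂_1 are all 1, so H_0 = Z.
  H_1: rank ker ∂_1 − rank ∂_2 = (1 − 1) − 0 = 0, and there is no ∂_2, so H_1 = 0.

(K is a triangulation of the 1-simplex.)

Hence the Betti numbers are b_0 = 1, b_1 = 0.

b_0 = 1, b_1 = 0.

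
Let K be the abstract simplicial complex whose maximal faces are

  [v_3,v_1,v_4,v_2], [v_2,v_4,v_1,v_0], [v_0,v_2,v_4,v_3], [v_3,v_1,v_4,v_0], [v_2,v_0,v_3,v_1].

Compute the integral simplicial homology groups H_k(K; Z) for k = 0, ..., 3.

Take the total order v_0 < v_1 < v_2 < v_3 < v_4 on the vertex set. Then K (dimension 3) consists of the simplices:

  0-simplices (5): [v_0], [v_1], [v_2], [v_3], [v_4]
  1-simplices (10): [v_0,v_1], [v_0,v_2], [v_0,v_3], [v_0,v_4], [v_1,v_2], [v_1,v_3], [v_1,v_4], [v_2,v_3], [v_2,v_4], [v_3,v_4]
  2-simplices (10): [v_0,v_1,v_2], [v_0,v_1,v_3], [v_0,v_1,v_4], [v_0,v_2,v_3], [v_0,v_2,v_4], [v_0,v_3,v_4], [v_1,v_2,v_3], [v_1,v_2,v_4], [v_1,v_3,v_4], [v_2,v_3,v_4]
  3-simplices (5): [v_0,v_1,v_2,v_3], [v_0,v_1,v_2,v_4], [v_0,v_1,v_3,v_4], [v_0,v_2,v_3,v_4], [v_1,v_2,v_3,v_4]

so the chain groups are C_0 ≅ Z^5, C_1 ≅ Z^10, C_2 ≅ Z^10, C_3 ≅ Z^5.

Boundary ∂_1: C_1 → C_0 maps an edge to its endpoints' difference, ∂[p,q] = q − p. For instance
  ∂[v_1,v_2] = [v_2] − [v_1].
The resulting 5×10 matrix has rank 4, and its Smith normal form has invariant factors (1,1,1,1).

The boundary map ∂_2: C_2 → C_1 sends each 2-simplex [p,q,r] to [q,r] − [p,r] + [p,q]. For instance
  ∂[v_0,v_1,v_3] = [v_1,v_3] − [v_0,v_3] + [v_0,v_1],
  ∂[v_0,v_2,v_4] = [v_2,v_4] − [v_0,v_4] + [v_0,v_2].
This gives a 10×10 integer matrix of rank 6; reducing to Smith normal form yields diagonal entries (1,1,1,1,1,1).

The boundary map ∂_3: C_3 → C_2 sends each 3-simplex σ to the alternating sum Σ_i (−1)^i (σ with its i-th vertex removed). For instance
  ∂[v_0,v_1,v_2,v_4] = [v_1,v_2,v_4] − [v_0,v_2,v_4] + [v_0,v_1,v_4] − [v_0,v_1,v_2],
  ∂[v_0,v_1,v_2,v_3] = [v_1,v_2,v_3] − [v_0,v_2,v_3] + [v_0,v_1,v_3] − [v_0,v_1,v_2].
This gives a 10×5 integer matrix of rank 4; reducing to Smith normal form yields diagonal entries (1,1,1,1).

From H_k ≅ ker(∂_k) / im(∂_{k+1}) we obtain:

  H_0: rank C_0 − rank ∂_1 = 5 − 4 = 1, and the invariant factors of ∂_1 are all 1, so H_0 = Z.
  H_1: rank ker ∂_1 − rank ∂_2 = (10 − 4) − 6 = 0, and the invariant factors of ∂_2 are all 1, so H_1 = 0.
  H_2: rank ker ∂_2 − rank ∂_3 = (10 − 6) − 4 = 0, and the invariant factors of ∂_3 are all 1, so H_2 = 0.
  H_3: rank ker ∂_3 − rank ∂_4 = (5 − 4) − 0 = 1, and there is no ∂_4, so H_3 = Z.

As a check, the Euler characteristic is 5 − 10 + 10 − 5 = 0, which agrees with 1 − 0 + 0 − 1 = 0.

H_0 = Z,  H_1 = 0,  H_2 = 0,  H_3 = Z.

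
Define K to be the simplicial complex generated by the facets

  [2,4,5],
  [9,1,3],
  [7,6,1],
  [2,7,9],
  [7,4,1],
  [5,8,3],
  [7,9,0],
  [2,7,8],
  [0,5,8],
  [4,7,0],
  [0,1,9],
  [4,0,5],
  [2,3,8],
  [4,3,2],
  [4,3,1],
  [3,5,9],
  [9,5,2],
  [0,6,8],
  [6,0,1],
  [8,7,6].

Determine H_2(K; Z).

Order the vertices as 0 < 1 < 2 < 3 < 4 < 5 < 6 < 7 < 8 < 9. Listing each simplex with vertices in this order, K has dimension 2 with simplices:

  0-simplices (10): [0], [1], [2], [3], [4], [5], [6], [7], [8], [9]
  1-simplices (30): (30 of them)
  2-simplices (20): (20 of them)

giving chain groups C_0 ≅ Z^10, C_1 ≅ Z^30, C_2 ≅ Z^20.

∂_1: C_1 → C_0 is given by ∂[p,q] = [q] − [p]. For instance
  ∂[2,9] = [9] − [2].
This gives a 10×30 integer matrix of rank 9; reducing to Smith normal form yields diagonal entries (1,1,1,1,1,1,1,1,1).

The boundary map ∂_2: C_2 → C_1 sends each 2-simplex [p,q,r] to [q,r] − [p,r] + [p,q]. For instance
  ∂[0,7,9] = [7,9] − [0,9] + [0,7],
  ∂[1,4,7] = [4,7] − [1,7] + [1,4].
As a 30×20 matrix over Z this has rank 20, with invariant factors (1,1,1,1,1,1,1,1,1,1,1,1,1,1,1,1,1,1,1,2).

Reading off H_k = ker ∂_k / im ∂_{k+1}:

  H_2: rank ker ∂_2 − rank ∂_3 = (20 − 20) − 0 = 0, and there is no ∂_3, so H_2 ≅ 0.

H_2 ≅ 0.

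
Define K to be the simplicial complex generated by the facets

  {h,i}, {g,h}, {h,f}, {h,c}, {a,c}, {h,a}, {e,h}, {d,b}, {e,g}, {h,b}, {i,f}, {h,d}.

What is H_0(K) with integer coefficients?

H_0 ≅ Z.

Fix the vertex order a < b < c < d < e < f < g < h < i and write every simplex with vertices in increasing order. Then dim K = 1 and the simplices of K are:

  0-simplices (9): a, b, c, d, e, f, g, h, i
  1-simplices (12): ac, ah, bd, bh, ch, dh, eg, eh, fh, fi, gh, hi

so the chain groups are C_0 ≅ Z^9, C_1 ≅ Z^12.

Boundary ∂_1: C_1 → C_0 sends each edge [p,q] (with p < q) to q − p. For instance
  ∂hi = i − h.
The 9×12 boundary matrix has rank 8 and Smith normal form diag(1,1,1,1,1,1,1,1).

From H_k ≅ ker(∂_k) / im(∂_{k+1}) we obtain:

  H_0: rank C_0 − rank ∂_1 = 9 − 8 = 1, and the invariant factors of ∂_1 are all 1, so H_0 ≅ Z.

(K is a triangulation of a wedge of 4 circles.)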